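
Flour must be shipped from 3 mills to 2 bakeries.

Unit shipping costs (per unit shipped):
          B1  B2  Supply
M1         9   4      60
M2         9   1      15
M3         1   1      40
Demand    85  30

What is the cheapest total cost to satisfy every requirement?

520

One minimum-cost allocation:
  M1→B1: 45 × 9 = 405
  M1→B2: 15 × 4 = 60
  M2→B2: 15 × 1 = 15
  M3→B1: 40 × 1 = 40
Total = 405 + 60 + 15 + 40 = 520.
(Supply check: M1 ships 60; M2 ships 15; M3 ships 40.)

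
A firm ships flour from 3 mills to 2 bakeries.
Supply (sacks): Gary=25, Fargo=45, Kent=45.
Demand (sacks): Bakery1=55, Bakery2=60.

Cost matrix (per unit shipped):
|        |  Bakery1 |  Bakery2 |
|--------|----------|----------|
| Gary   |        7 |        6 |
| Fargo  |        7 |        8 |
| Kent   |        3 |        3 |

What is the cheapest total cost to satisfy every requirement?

600

Optimal allocation:
  Gary–Bakery2: 25 × 6 = 150
  Fargo–Bakery1: 45 × 7 = 315
  Kent–Bakery1: 10 × 3 = 30
  Kent–Bakery2: 35 × 3 = 105
Total = 150 + 315 + 30 + 105 = 600.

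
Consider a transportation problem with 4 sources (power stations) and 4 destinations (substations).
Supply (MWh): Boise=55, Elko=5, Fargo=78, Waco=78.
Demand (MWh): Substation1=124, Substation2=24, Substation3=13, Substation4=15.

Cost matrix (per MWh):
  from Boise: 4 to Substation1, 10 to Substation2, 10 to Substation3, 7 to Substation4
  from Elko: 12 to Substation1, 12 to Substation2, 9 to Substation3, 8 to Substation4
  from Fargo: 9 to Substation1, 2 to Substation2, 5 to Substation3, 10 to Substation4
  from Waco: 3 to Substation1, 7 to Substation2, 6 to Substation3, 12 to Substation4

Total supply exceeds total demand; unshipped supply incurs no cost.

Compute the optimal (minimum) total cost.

644

Optimal allocation:
  Boise->Substation1: 46 × 4 = 184
  Boise->Substation4: 9 × 7 = 63
  Elko->Substation4: 5 × 8 = 40
  Fargo->Substation2: 24 × 2 = 48
  Fargo->Substation3: 13 × 5 = 65
  Fargo->Substation4: 1 × 10 = 10
  Waco->Substation1: 78 × 3 = 234
Total = 184 + 63 + 40 + 48 + 65 + 10 + 234 = 644.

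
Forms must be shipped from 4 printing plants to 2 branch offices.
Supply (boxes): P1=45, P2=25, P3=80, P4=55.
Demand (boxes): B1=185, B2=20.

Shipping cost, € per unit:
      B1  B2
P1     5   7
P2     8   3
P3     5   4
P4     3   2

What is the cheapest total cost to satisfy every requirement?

A cheapest plan:
  P1→B1: 45 × €5 = €225
  P2→B1: 5 × €8 = €40
  P2→B2: 20 × €3 = €60
  P3→B1: 80 × €5 = €400
  P4→B1: 55 × €3 = €165
Total = 225 + 40 + 60 + 400 + 165 = €890.
(Supply check: P1 ships 45; P2 ships 25; P3 ships 80; P4 ships 55.)

890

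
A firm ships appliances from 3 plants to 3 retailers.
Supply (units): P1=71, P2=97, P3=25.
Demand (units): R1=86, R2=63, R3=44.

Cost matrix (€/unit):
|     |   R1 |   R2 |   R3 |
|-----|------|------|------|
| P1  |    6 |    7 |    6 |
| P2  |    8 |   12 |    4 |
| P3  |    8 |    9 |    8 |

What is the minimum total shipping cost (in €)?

An optimal shipping plan:
  P1 to R1: 8 × €6 = €48
  P1 to R2: 63 × €7 = €441
  P2 to R1: 53 × €8 = €424
  P2 to R3: 44 × €4 = €176
  P3 to R1: 25 × €8 = €200
Total = 48 + 441 + 424 + 176 + 200 = €1289.

1289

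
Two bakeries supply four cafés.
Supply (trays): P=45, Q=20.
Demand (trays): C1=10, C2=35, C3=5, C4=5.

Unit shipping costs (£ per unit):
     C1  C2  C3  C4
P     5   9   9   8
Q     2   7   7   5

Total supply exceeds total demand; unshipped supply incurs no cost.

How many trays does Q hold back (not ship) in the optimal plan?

0

An optimal plan:
  P–C2: 30 × £9 = £270
  P–C3: 5 × £9 = £45
  Q–C1: 10 × £2 = £20
  Q–C2: 5 × £7 = £35
  Q–C4: 5 × £5 = £25
Total cost = £395.
Q ships 20 of its 20, leaving 0.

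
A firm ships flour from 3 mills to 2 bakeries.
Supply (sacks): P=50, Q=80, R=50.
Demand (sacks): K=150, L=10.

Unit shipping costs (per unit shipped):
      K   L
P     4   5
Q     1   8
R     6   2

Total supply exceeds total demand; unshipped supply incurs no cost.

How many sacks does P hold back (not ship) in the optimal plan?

An optimal plan:
  P→K: 50 × 4 = 200
  Q→K: 80 × 1 = 80
  R→K: 20 × 6 = 120
  R→L: 10 × 2 = 20
Total cost = 420.
P ships 50 of its 50, leaving 0.

0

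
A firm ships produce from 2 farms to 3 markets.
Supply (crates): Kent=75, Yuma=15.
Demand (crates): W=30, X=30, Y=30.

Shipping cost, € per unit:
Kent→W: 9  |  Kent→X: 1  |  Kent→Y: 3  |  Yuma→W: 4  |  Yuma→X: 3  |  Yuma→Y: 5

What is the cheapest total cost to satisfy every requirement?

315

An optimal shipping plan:
  Kent->W: 15 × €9 = €135
  Kent->X: 30 × €1 = €30
  Kent->Y: 30 × €3 = €90
  Yuma->W: 15 × €4 = €60
Total = 135 + 30 + 90 + 60 = €315.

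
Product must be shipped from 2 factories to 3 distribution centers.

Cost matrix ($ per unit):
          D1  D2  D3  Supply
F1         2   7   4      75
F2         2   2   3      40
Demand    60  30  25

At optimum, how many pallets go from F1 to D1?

Solving gives:
  F1->D1: 60 × $2 = $120
  F1->D3: 15 × $4 = $60
  F2->D2: 30 × $2 = $60
  F2->D3: 10 × $3 = $30
Total cost = $270.
So F1→D1 carries 60 pallets.

60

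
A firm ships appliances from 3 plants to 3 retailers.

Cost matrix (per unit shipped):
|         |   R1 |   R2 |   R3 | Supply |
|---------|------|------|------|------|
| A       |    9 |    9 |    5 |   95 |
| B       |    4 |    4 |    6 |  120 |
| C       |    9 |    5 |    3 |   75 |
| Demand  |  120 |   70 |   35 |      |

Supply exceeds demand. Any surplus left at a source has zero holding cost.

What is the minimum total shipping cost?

995

An optimal shipping plan:
  A–R3: 30 units
  B–R1: 120 units
  C–R2: 70 units
  C–R3: 5 units
Total cost = 995.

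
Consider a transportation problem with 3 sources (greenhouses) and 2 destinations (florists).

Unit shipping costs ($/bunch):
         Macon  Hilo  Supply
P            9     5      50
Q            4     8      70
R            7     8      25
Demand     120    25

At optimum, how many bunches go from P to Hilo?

25

Solving gives:
  P→Macon: 25 × $9 = $225
  P→Hilo: 25 × $5 = $125
  Q→Macon: 70 × $4 = $280
  R→Macon: 25 × $7 = $175
Total cost = $805.
So P→Hilo carries 25 bunches.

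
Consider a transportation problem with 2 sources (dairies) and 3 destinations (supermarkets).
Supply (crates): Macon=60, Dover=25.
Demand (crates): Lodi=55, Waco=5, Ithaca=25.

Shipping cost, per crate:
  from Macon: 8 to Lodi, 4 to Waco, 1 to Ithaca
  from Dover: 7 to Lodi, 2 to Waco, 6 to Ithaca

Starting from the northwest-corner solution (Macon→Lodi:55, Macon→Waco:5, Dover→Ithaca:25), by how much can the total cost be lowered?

Current plan cost = 55·8 + 5·4 + 25·6 = 610.
Optimal plan:
  Macon→Lodi: 35 × 8 = 280
  Macon→Ithaca: 25 × 1 = 25
  Dover→Lodi: 20 × 7 = 140
  Dover→Waco: 5 × 2 = 10
Optimal cost = 455.
Saving = 610 − 455 = 155.

155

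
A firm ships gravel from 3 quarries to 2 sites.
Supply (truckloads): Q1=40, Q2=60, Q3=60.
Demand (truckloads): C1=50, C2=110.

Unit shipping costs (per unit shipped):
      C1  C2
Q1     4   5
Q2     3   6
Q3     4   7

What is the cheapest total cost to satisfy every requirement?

Optimal allocation:
  Q1→C2: 40 × 5 = 200
  Q2→C1: 50 × 3 = 150
  Q2→C2: 10 × 6 = 60
  Q3→C2: 60 × 7 = 420
Total = 200 + 150 + 60 + 420 = 830.
(Supply check: Q1 ships 40; Q2 ships 60; Q3 ships 60.)

830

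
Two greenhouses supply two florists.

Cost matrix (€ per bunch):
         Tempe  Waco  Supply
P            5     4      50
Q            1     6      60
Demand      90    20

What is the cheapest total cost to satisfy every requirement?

290

Optimal allocation:
  P->Tempe: 30 × €5 = €150
  P->Waco: 20 × €4 = €80
  Q->Tempe: 60 × €1 = €60
Total = 150 + 80 + 60 = €290.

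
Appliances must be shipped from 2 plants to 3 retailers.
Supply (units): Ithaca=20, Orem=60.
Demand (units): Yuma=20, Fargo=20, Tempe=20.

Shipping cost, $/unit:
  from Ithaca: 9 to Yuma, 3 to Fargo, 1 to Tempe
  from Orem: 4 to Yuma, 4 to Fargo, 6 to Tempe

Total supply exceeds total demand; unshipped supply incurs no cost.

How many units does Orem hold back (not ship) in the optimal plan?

An optimal plan:
  Ithaca→Tempe: 20 × $1 = $20
  Orem→Yuma: 20 × $4 = $80
  Orem→Fargo: 20 × $4 = $80
Total cost = $180.
Orem ships 40 of its 60, leaving 20.

20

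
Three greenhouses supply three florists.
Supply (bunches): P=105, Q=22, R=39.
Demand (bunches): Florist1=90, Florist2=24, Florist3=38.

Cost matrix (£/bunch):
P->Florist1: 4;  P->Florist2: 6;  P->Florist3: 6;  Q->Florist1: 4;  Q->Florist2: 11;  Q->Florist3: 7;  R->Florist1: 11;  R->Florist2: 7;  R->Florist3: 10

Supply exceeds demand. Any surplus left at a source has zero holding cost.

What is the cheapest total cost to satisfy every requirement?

760

One minimum-cost allocation:
  P→Florist1: 68 × £4 = £272
  P→Florist3: 37 × £6 = £222
  Q→Florist1: 22 × £4 = £88
  R→Florist2: 24 × £7 = £168
  R→Florist3: 1 × £10 = £10
Total = 272 + 222 + 88 + 168 + 10 = £760.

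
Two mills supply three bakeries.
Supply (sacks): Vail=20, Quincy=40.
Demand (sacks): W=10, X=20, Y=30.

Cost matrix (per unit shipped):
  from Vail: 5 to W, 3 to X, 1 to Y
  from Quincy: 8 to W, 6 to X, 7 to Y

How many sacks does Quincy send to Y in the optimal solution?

10

Solving gives:
  Vail→Y: 20 × 1 = 20
  Quincy→W: 10 × 8 = 80
  Quincy→X: 20 × 6 = 120
  Quincy→Y: 10 × 7 = 70
Total cost = 290.
So Quincy→Y carries 10 sacks.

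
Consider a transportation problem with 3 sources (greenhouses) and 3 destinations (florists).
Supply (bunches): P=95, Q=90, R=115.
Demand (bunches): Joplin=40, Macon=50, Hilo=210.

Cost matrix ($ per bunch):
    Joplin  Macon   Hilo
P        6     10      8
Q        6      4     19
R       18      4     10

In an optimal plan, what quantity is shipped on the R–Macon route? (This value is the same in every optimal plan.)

Optimal shipments:
  P→Hilo: 95 × $8 = $760
  Q→Joplin: 40 × $6 = $240
  Q→Macon: 50 × $4 = $200
  R→Hilo: 115 × $10 = $1150
Total cost = $2350.
The route R→Macon is not used.

0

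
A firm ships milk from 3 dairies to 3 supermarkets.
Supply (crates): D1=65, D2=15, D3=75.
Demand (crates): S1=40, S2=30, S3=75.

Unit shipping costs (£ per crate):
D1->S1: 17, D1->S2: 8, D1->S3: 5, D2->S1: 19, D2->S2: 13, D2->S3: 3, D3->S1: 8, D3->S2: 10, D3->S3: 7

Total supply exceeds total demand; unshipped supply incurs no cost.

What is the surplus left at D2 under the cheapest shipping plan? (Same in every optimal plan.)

0

Minimum-cost shipments:
  D1→S2: 30 × £8 = £240
  D1→S3: 35 × £5 = £175
  D2→S3: 15 × £3 = £45
  D3→S1: 40 × £8 = £320
  D3→S3: 25 × £7 = £175
Total cost = £955.
D2 ships 15 of its 15, leaving 0.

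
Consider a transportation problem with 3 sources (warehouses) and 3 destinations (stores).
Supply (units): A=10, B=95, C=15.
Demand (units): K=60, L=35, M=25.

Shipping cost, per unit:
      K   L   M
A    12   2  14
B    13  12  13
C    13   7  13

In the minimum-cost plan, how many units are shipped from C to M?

0

The minimum-cost plan:
  A->L: 10 × 2 = 20
  B->K: 60 × 13 = 780
  B->L: 10 × 12 = 120
  B->M: 25 × 13 = 325
  C->L: 15 × 7 = 105
Total cost = 1350.
The route C→M is not used.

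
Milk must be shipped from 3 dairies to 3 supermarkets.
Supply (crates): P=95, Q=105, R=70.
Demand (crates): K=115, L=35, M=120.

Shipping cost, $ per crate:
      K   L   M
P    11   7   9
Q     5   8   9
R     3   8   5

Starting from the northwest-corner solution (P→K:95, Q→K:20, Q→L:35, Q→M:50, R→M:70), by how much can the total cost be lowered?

585

Current plan cost = 95·11 + 20·5 + 35·8 + 50·9 + 70·5 = $2225.
Optimal plan:
  P–L: 35 crates
  P–M: 60 crates
  Q–K: 105 crates
  R–K: 10 crates
  R–M: 60 crates
Optimal cost = $1640.
Saving = 2225 − 1640 = $585.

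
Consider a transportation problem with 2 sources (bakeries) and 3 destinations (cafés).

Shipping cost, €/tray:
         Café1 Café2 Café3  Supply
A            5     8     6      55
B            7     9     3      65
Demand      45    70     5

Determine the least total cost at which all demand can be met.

860

One minimum-cost allocation:
  A to Café1: 45 × €5 = €225
  A to Café2: 10 × €8 = €80
  B to Café2: 60 × €9 = €540
  B to Café3: 5 × €3 = €15
Total = 225 + 80 + 540 + 15 = €860.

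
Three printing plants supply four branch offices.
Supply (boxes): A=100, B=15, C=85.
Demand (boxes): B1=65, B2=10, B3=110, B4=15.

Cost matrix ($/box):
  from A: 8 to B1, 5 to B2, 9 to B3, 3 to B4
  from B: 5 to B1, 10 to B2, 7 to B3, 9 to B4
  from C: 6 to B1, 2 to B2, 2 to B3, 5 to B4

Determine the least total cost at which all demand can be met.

965

Optimal allocation:
  A to B1: 50 × $8 = $400
  A to B2: 10 × $5 = $50
  A to B3: 25 × $9 = $225
  A to B4: 15 × $3 = $45
  B to B1: 15 × $5 = $75
  C to B3: 85 × $2 = $170
Total = 400 + 50 + 225 + 45 + 75 + 170 = $965.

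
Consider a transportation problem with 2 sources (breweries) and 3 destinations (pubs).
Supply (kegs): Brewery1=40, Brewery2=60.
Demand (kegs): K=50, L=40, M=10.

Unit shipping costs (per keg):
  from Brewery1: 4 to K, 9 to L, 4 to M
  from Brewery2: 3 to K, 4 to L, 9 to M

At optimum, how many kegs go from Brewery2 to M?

0

The minimum-cost plan:
  Brewery1->K: 30 × 4 = 120
  Brewery1->M: 10 × 4 = 40
  Brewery2->K: 20 × 3 = 60
  Brewery2->L: 40 × 4 = 160
Total cost = 380.
The route Brewery2→M is not used.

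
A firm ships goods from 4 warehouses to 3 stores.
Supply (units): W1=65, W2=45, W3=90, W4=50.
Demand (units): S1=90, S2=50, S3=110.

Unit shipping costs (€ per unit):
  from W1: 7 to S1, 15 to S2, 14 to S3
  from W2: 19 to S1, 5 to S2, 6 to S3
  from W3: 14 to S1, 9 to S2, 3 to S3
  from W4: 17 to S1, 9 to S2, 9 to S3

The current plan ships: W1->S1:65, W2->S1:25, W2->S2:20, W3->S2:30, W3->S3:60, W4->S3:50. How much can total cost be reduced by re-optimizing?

Current plan cost = 65·7 + 25·19 + 20·5 + 30·9 + 60·3 + 50·9 = €1930.
Optimal plan:
  W1–S1: 65 units
  W2–S2: 45 units
  W3–S3: 90 units
  W4–S1: 25 units
  W4–S2: 5 units
  W4–S3: 20 units
Optimal cost = €1600.
Saving = 1930 − 1600 = €330.

330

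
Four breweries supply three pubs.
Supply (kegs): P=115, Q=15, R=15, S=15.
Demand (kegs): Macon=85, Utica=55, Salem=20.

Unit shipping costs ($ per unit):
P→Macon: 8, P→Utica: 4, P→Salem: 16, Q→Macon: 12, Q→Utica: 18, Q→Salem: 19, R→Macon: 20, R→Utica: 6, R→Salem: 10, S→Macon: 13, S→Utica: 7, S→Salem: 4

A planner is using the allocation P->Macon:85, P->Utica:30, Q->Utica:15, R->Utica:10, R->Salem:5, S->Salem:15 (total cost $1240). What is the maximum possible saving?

150

Current plan cost = 85·8 + 30·4 + 15·18 + 10·6 + 5·10 + 15·4 = $1240.
Optimal plan:
  P->Macon: 70 × $8 = $560
  P->Utica: 45 × $4 = $180
  Q->Macon: 15 × $12 = $180
  R->Utica: 10 × $6 = $60
  R->Salem: 5 × $10 = $50
  S->Salem: 15 × $4 = $60
Optimal cost = $1090.
Saving = 1240 − 1090 = $150.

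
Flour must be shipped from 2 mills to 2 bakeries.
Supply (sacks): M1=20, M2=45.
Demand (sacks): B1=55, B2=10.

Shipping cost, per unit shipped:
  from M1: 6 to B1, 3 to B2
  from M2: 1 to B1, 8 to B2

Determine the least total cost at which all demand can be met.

An optimal shipping plan:
  M1->B1: 10 × 6 = 60
  M1->B2: 10 × 3 = 30
  M2->B1: 45 × 1 = 45
Total = 60 + 30 + 45 = 135.

135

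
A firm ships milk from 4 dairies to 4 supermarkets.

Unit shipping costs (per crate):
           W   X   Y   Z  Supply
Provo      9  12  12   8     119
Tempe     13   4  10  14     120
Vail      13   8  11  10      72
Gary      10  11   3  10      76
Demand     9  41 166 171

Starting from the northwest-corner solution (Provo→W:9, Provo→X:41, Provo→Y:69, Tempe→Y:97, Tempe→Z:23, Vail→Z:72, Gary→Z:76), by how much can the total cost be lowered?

Current plan cost = 9·9 + 41·12 + 69·12 + 97·10 + 23·14 + 72·10 + 76·10 = 4173.
Optimal plan:
  Provo–W: 9 × 9 = 81
  Provo–Z: 110 × 8 = 880
  Tempe–X: 41 × 4 = 164
  Tempe–Y: 79 × 10 = 790
  Vail–Y: 11 × 11 = 121
  Vail–Z: 61 × 10 = 610
  Gary–Y: 76 × 3 = 228
Optimal cost = 2874.
Saving = 4173 − 2874 = 1299.

1299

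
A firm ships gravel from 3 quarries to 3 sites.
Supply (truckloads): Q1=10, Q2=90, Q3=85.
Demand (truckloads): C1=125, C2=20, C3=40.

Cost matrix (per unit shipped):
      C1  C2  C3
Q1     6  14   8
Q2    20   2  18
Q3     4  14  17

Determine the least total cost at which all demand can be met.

Optimal allocation:
  Q1 to C1: 10 × 6 = 60
  Q2 to C1: 30 × 20 = 600
  Q2 to C2: 20 × 2 = 40
  Q2 to C3: 40 × 18 = 720
  Q3 to C1: 85 × 4 = 340
Total = 60 + 600 + 40 + 720 + 340 = 1760.
(Supply check: Q1 ships 10; Q2 ships 90; Q3 ships 85.)

1760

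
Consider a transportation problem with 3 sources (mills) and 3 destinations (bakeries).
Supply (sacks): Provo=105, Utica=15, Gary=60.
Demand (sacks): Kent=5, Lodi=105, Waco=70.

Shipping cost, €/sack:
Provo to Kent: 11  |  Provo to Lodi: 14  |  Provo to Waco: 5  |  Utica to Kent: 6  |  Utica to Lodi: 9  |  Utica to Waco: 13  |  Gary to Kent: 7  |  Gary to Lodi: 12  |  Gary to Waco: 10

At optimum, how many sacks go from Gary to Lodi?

55

The minimum-cost plan:
  Provo to Lodi: 35 × €14 = €490
  Provo to Waco: 70 × €5 = €350
  Utica to Lodi: 15 × €9 = €135
  Gary to Kent: 5 × €7 = €35
  Gary to Lodi: 55 × €12 = €660
Total cost = €1670.
So Gary→Lodi carries 55 sacks.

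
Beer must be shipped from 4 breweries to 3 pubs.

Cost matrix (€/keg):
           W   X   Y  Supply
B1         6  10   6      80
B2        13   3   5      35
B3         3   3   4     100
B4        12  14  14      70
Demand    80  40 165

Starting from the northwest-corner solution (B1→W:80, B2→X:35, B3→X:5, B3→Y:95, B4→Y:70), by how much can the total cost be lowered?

150

Current plan cost = 80·6 + 35·3 + 5·3 + 95·4 + 70·14 = €1960.
Optimal plan:
  B1–Y: 80 kegs
  B2–X: 35 kegs
  B3–W: 10 kegs
  B3–X: 5 kegs
  B3–Y: 85 kegs
  B4–W: 70 kegs
Optimal cost = €1810.
Saving = 1960 − 1810 = €150.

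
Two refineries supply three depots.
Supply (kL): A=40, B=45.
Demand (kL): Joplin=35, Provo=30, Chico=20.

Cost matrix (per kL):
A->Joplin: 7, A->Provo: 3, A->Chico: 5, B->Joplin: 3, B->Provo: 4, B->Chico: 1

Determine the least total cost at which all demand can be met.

255

A cheapest plan:
  A to Joplin: 10 × 7 = 70
  A to Provo: 30 × 3 = 90
  B to Joplin: 25 × 3 = 75
  B to Chico: 20 × 1 = 20
Total = 70 + 90 + 75 + 20 = 255.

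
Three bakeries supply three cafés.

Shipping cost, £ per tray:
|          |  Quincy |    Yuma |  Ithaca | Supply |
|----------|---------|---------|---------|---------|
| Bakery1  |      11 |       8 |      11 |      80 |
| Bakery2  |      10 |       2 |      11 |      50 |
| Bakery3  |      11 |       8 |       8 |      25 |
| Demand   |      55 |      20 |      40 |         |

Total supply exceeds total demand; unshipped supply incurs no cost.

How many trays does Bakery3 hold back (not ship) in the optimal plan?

Minimum-cost shipments:
  Bakery1–Quincy: 25 × £11 = £275
  Bakery1–Ithaca: 15 × £11 = £165
  Bakery2–Quincy: 30 × £10 = £300
  Bakery2–Yuma: 20 × £2 = £40
  Bakery3–Ithaca: 25 × £8 = £200
Total cost = £980.
Bakery3 ships 25 of its 25, leaving 0.

0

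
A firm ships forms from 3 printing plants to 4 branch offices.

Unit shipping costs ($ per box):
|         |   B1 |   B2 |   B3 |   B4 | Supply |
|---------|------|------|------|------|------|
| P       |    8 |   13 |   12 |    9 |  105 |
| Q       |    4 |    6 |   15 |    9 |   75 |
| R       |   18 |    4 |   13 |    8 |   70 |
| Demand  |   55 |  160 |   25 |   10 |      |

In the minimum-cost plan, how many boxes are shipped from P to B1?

Solving gives:
  P–B1: 55 × $8 = $440
  P–B2: 15 × $13 = $195
  P–B3: 25 × $12 = $300
  P–B4: 10 × $9 = $90
  Q–B2: 75 × $6 = $450
  R–B2: 70 × $4 = $280
Total cost = $1755.
So P→B1 carries 55 boxes.

55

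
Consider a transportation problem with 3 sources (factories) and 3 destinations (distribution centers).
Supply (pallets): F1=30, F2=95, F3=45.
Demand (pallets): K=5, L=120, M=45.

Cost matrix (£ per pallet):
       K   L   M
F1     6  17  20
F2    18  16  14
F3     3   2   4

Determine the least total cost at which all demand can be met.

1975

Optimal allocation:
  F1->K: 5 × £6 = £30
  F1->L: 25 × £17 = £425
  F2->L: 50 × £16 = £800
  F2->M: 45 × £14 = £630
  F3->L: 45 × £2 = £90
Total = 30 + 425 + 800 + 630 + 90 = £1975.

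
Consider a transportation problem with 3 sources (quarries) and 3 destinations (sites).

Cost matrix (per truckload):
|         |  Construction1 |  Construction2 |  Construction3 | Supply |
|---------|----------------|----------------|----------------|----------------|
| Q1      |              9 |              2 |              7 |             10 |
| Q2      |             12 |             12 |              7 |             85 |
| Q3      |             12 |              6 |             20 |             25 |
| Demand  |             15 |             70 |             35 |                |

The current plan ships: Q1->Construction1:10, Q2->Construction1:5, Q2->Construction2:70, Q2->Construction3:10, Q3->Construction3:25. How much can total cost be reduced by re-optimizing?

Current plan cost = 10·9 + 5·12 + 70·12 + 10·7 + 25·20 = 1560.
Optimal plan:
  Q1->Construction2: 10 × 2 = 20
  Q2->Construction1: 15 × 12 = 180
  Q2->Construction2: 35 × 12 = 420
  Q2->Construction3: 35 × 7 = 245
  Q3->Construction2: 25 × 6 = 150
Optimal cost = 1015.
Saving = 1560 − 1015 = 545.

545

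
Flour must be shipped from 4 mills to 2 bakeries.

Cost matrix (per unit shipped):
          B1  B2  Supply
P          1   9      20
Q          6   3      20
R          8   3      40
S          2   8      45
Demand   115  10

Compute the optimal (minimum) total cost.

500

An optimal shipping plan:
  P–B1: 20 × 1 = 20
  Q–B1: 20 × 6 = 120
  R–B1: 30 × 8 = 240
  R–B2: 10 × 3 = 30
  S–B1: 45 × 2 = 90
Total = 20 + 120 + 240 + 30 + 90 = 500.
(Supply check: P ships 20; Q ships 20; R ships 40; S ships 45.)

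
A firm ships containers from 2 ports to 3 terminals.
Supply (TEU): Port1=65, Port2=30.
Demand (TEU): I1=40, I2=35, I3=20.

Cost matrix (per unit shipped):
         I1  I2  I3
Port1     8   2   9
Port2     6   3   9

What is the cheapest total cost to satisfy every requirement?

510

An optimal shipping plan:
  Port1->I1: 10 × 8 = 80
  Port1->I2: 35 × 2 = 70
  Port1->I3: 20 × 9 = 180
  Port2->I1: 30 × 6 = 180
Total = 80 + 70 + 180 + 180 = 510.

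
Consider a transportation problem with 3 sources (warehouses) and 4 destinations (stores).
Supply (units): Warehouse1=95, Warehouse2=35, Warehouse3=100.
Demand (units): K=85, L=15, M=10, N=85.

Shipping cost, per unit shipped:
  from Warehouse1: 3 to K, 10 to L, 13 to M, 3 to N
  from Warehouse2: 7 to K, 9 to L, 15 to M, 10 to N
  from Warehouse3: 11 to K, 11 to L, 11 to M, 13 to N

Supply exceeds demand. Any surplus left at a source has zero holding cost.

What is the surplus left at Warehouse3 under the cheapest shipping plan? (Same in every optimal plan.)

An optimal plan:
  Warehouse1–K: 10 × 3 = 30
  Warehouse1–N: 85 × 3 = 255
  Warehouse2–K: 35 × 7 = 245
  Warehouse3–K: 40 × 11 = 440
  Warehouse3–L: 15 × 11 = 165
  Warehouse3–M: 10 × 11 = 110
Total cost = 1245.
Warehouse3 ships 65 of its 100, leaving 35.

35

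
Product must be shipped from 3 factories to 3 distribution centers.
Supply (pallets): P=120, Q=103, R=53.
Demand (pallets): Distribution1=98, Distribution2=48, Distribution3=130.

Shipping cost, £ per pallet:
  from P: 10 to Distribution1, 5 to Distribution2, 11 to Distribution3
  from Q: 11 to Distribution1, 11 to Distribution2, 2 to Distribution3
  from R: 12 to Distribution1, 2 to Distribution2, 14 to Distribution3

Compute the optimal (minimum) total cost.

An optimal shipping plan:
  P->Distribution1: 93 pallets
  P->Distribution3: 27 pallets
  Q->Distribution3: 103 pallets
  R->Distribution1: 5 pallets
  R->Distribution2: 48 pallets
Total cost = £1589.

1589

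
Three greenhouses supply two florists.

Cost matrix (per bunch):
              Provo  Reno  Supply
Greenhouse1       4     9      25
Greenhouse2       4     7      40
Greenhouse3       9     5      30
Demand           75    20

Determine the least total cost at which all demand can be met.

450

An optimal shipping plan:
  Greenhouse1->Provo: 25 × 4 = 100
  Greenhouse2->Provo: 40 × 4 = 160
  Greenhouse3->Provo: 10 × 9 = 90
  Greenhouse3->Reno: 20 × 5 = 100
Total = 100 + 160 + 90 + 100 = 450.
(Supply check: Greenhouse1 ships 25; Greenhouse2 ships 40; Greenhouse3 ships 30.)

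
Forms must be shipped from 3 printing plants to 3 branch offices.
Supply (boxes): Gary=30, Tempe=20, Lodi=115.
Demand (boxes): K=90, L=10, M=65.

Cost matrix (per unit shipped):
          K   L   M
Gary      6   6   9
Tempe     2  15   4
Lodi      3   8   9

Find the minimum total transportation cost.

815

An optimal shipping plan:
  Gary->L: 10 boxes
  Gary->M: 20 boxes
  Tempe->M: 20 boxes
  Lodi->K: 90 boxes
  Lodi->M: 25 boxes
Total cost = 815.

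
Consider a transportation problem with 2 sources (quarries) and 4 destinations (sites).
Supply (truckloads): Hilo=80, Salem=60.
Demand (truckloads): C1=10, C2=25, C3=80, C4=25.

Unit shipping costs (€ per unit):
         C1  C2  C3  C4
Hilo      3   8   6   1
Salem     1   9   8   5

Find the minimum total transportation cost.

A cheapest plan:
  Hilo to C3: 55 truckloads
  Hilo to C4: 25 truckloads
  Salem to C1: 10 truckloads
  Salem to C2: 25 truckloads
  Salem to C3: 25 truckloads
Total cost = €790.

790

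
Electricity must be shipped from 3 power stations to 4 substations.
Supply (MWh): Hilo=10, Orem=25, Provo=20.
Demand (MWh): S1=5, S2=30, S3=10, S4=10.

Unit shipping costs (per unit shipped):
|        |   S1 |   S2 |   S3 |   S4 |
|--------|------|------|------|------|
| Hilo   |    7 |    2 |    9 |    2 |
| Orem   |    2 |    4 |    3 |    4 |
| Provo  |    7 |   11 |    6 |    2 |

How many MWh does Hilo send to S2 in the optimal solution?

Solving gives:
  Hilo->S2: 10 × 2 = 20
  Orem->S1: 5 × 2 = 10
  Orem->S2: 20 × 4 = 80
  Provo->S3: 10 × 6 = 60
  Provo->S4: 10 × 2 = 20
Total cost = 190.
So Hilo→S2 carries 10 MWh.

10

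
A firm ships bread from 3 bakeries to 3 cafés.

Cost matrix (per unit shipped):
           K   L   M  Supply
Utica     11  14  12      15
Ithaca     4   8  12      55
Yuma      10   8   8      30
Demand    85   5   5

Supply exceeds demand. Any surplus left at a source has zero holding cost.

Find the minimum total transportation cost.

A cheapest plan:
  Utica->K: 10 × 11 = 110
  Ithaca->K: 55 × 4 = 220
  Yuma->K: 20 × 10 = 200
  Yuma->L: 5 × 8 = 40
  Yuma->M: 5 × 8 = 40
Total = 110 + 220 + 200 + 40 + 40 = 610.
(Supply check: Utica ships 10; Ithaca ships 55; Yuma ships 30.)

610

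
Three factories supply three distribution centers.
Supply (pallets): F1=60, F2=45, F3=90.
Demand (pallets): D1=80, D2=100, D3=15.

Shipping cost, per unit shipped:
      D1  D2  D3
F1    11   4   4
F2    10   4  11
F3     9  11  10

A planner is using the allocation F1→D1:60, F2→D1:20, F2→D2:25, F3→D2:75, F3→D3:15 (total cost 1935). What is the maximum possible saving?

Current plan cost = 60·11 + 20·10 + 25·4 + 75·11 + 15·10 = 1935.
Optimal plan:
  F1 to D2: 55 × 4 = 220
  F1 to D3: 5 × 4 = 20
  F2 to D2: 45 × 4 = 180
  F3 to D1: 80 × 9 = 720
  F3 to D3: 10 × 10 = 100
Optimal cost = 1240.
Saving = 1935 − 1240 = 695.

695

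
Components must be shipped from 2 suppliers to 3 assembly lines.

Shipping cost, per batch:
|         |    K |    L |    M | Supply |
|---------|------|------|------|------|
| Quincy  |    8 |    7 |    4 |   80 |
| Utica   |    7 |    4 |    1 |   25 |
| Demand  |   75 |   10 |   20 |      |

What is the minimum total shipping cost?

675

A cheapest plan:
  Quincy→K: 75 × 8 = 600
  Quincy→L: 5 × 7 = 35
  Utica→L: 5 × 4 = 20
  Utica→M: 20 × 1 = 20
Total = 600 + 35 + 20 + 20 = 675.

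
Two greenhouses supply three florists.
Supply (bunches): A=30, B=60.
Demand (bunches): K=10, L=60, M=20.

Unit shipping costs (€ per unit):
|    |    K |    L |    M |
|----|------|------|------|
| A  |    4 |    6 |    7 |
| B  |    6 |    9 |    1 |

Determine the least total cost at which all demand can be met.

530

An optimal shipping plan:
  A to L: 30 × €6 = €180
  B to K: 10 × €6 = €60
  B to L: 30 × €9 = €270
  B to M: 20 × €1 = €20
Total = 180 + 60 + 270 + 20 = €530.
(Supply check: A ships 30; B ships 60.)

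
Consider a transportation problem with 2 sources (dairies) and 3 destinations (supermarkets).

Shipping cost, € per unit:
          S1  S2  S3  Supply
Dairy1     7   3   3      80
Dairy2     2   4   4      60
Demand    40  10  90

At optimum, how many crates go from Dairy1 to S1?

0

The minimum-cost plan:
  Dairy1 to S2: 10 × €3 = €30
  Dairy1 to S3: 70 × €3 = €210
  Dairy2 to S1: 40 × €2 = €80
  Dairy2 to S3: 20 × €4 = €80
Total cost = €400.
The route Dairy1→S1 is not used.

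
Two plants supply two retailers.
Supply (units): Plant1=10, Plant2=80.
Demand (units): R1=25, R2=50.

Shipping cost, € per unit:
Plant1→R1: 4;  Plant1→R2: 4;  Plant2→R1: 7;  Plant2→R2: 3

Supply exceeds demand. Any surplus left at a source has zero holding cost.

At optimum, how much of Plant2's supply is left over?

15

An optimal plan:
  Plant1 to R1: 10 units
  Plant2 to R1: 15 units
  Plant2 to R2: 50 units
Total cost = €295.
Plant2 ships 65 of its 80, leaving 15.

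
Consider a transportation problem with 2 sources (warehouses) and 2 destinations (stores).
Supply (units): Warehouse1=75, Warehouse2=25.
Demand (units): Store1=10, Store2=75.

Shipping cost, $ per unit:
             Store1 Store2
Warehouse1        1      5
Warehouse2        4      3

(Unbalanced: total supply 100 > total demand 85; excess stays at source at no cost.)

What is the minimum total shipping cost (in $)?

A cheapest plan:
  Warehouse1→Store1: 10 × $1 = $10
  Warehouse1→Store2: 50 × $5 = $250
  Warehouse2→Store2: 25 × $3 = $75
Total = 10 + 250 + 75 = $335.

335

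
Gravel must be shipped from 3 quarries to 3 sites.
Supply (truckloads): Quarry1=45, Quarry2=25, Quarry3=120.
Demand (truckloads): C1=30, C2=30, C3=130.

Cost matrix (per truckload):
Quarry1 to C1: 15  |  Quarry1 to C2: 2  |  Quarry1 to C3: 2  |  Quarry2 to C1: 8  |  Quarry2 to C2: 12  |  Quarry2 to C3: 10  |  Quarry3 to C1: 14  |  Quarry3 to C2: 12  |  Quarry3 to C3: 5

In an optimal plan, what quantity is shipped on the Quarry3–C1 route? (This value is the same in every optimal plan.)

The minimum-cost plan:
  Quarry1–C2: 30 truckloads
  Quarry1–C3: 15 truckloads
  Quarry2–C1: 25 truckloads
  Quarry3–C1: 5 truckloads
  Quarry3–C3: 115 truckloads
Total cost = 935.
So Quarry3→C1 carries 5 truckloads.

5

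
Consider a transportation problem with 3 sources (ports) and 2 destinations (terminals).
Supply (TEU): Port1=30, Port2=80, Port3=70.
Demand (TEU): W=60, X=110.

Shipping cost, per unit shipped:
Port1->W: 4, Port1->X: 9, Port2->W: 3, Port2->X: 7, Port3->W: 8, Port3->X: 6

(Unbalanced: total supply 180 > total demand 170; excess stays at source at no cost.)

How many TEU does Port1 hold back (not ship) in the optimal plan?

10

Minimum-cost shipments:
  Port1 to W: 20 TEU
  Port2 to W: 40 TEU
  Port2 to X: 40 TEU
  Port3 to X: 70 TEU
Total cost = 900.
Port1 ships 20 of its 30, leaving 10.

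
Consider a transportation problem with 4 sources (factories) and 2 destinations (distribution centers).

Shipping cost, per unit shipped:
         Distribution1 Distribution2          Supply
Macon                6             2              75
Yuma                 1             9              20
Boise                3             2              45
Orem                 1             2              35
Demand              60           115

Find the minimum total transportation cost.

An optimal shipping plan:
  Macon->Distribution2: 75 pallets
  Yuma->Distribution1: 20 pallets
  Boise->Distribution1: 5 pallets
  Boise->Distribution2: 40 pallets
  Orem->Distribution1: 35 pallets
Total cost = 300.
(Supply check: Macon ships 75; Yuma ships 20; Boise ships 45; Orem ships 35.)

300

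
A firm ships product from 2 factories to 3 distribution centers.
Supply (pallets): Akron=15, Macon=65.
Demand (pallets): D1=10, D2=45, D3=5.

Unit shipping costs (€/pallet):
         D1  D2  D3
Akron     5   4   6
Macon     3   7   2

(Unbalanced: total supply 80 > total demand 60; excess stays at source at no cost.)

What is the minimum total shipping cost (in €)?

One minimum-cost allocation:
  Akron->D2: 15 × €4 = €60
  Macon->D1: 10 × €3 = €30
  Macon->D2: 30 × €7 = €210
  Macon->D3: 5 × €2 = €10
Total = 60 + 30 + 210 + 10 = €310.

310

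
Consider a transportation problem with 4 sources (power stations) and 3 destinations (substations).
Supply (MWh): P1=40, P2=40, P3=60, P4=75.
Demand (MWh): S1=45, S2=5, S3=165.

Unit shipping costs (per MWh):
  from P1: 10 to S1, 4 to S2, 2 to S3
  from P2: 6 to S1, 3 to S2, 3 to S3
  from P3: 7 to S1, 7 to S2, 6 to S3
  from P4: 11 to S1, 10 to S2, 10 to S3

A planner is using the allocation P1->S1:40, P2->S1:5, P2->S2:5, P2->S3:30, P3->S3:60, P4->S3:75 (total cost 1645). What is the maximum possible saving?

290

Current plan cost = 40·10 + 5·6 + 5·3 + 30·3 + 60·6 + 75·10 = 1645.
Optimal plan:
  P1→S3: 40 × 2 = 80
  P2→S3: 40 × 3 = 120
  P3→S1: 45 × 7 = 315
  P3→S3: 15 × 6 = 90
  P4→S2: 5 × 10 = 50
  P4→S3: 70 × 10 = 700
Optimal cost = 1355.
Saving = 1645 − 1355 = 290.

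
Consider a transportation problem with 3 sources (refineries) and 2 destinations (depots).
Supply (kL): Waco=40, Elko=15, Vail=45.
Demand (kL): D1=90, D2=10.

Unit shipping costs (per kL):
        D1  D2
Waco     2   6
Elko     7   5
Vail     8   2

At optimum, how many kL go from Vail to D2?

10

The minimum-cost plan:
  Waco→D1: 40 × 2 = 80
  Elko→D1: 15 × 7 = 105
  Vail→D1: 35 × 8 = 280
  Vail→D2: 10 × 2 = 20
Total cost = 485.
So Vail→D2 carries 10 kL.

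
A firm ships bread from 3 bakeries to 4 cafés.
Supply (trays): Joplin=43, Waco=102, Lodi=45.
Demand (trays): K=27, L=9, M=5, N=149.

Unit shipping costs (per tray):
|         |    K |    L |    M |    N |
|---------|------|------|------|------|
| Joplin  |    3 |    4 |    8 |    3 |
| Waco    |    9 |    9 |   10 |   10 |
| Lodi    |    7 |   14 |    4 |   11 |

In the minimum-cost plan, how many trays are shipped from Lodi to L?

0

The minimum-cost plan:
  Joplin to N: 43 × 3 = 129
  Waco to L: 9 × 9 = 81
  Waco to N: 93 × 10 = 930
  Lodi to K: 27 × 7 = 189
  Lodi to M: 5 × 4 = 20
  Lodi to N: 13 × 11 = 143
Total cost = 1492.
The route Lodi→L is not used.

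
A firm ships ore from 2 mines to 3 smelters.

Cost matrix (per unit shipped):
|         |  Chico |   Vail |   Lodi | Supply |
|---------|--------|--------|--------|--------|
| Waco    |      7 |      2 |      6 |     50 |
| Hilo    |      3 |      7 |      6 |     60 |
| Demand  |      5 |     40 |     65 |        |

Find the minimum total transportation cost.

485

A cheapest plan:
  Waco–Vail: 40 × 2 = 80
  Waco–Lodi: 10 × 6 = 60
  Hilo–Chico: 5 × 3 = 15
  Hilo–Lodi: 55 × 6 = 330
Total = 80 + 60 + 15 + 330 = 485.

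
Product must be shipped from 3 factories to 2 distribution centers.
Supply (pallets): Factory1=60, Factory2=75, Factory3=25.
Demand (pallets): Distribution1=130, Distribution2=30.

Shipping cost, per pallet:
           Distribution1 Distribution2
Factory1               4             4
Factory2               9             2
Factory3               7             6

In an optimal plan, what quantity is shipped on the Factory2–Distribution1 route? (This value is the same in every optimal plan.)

45

The minimum-cost plan:
  Factory1–Distribution1: 60 pallets
  Factory2–Distribution1: 45 pallets
  Factory2–Distribution2: 30 pallets
  Factory3–Distribution1: 25 pallets
Total cost = 880.
So Factory2→Distribution1 carries 45 pallets.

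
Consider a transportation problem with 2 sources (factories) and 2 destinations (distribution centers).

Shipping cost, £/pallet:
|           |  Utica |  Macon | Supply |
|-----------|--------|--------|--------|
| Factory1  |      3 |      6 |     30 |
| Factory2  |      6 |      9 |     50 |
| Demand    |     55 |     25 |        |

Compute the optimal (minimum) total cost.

A cheapest plan:
  Factory1→Utica: 5 × £3 = £15
  Factory1→Macon: 25 × £6 = £150
  Factory2→Utica: 50 × £6 = £300
Total = 15 + 150 + 300 = £465.
(Supply check: Factory1 ships 30; Factory2 ships 50.)

465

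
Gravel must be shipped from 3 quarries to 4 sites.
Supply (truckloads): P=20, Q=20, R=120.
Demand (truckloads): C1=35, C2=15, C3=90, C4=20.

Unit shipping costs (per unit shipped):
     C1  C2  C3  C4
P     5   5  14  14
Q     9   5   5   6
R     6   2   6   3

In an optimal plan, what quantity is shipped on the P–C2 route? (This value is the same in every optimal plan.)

0

Solving gives:
  P->C1: 20 truckloads
  Q->C3: 20 truckloads
  R->C1: 15 truckloads
  R->C2: 15 truckloads
  R->C3: 70 truckloads
  R->C4: 20 truckloads
Total cost = 800.
The route P→C2 is not used.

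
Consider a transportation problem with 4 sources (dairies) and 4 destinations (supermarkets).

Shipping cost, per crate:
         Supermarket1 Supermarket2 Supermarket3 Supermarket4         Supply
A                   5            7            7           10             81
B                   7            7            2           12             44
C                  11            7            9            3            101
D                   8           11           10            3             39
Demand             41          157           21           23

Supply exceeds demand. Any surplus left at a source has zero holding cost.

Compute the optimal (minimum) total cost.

1415

Optimal allocation:
  A–Supermarket1: 41 × 5 = 205
  A–Supermarket2: 40 × 7 = 280
  B–Supermarket2: 23 × 7 = 161
  B–Supermarket3: 21 × 2 = 42
  C–Supermarket2: 94 × 7 = 658
  D–Supermarket4: 23 × 3 = 69
Total = 205 + 280 + 161 + 42 + 658 + 69 = 1415.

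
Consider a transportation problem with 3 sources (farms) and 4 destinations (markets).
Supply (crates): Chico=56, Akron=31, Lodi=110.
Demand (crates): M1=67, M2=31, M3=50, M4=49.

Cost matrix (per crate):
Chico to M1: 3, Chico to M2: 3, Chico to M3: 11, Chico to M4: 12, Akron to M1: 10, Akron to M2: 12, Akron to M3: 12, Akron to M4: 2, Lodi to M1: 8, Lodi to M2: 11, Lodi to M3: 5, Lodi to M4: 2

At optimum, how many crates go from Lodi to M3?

50

The minimum-cost plan:
  Chico to M1: 25 × 3 = 75
  Chico to M2: 31 × 3 = 93
  Akron to M4: 31 × 2 = 62
  Lodi to M1: 42 × 8 = 336
  Lodi to M3: 50 × 5 = 250
  Lodi to M4: 18 × 2 = 36
Total cost = 852.
So Lodi→M3 carries 50 crates.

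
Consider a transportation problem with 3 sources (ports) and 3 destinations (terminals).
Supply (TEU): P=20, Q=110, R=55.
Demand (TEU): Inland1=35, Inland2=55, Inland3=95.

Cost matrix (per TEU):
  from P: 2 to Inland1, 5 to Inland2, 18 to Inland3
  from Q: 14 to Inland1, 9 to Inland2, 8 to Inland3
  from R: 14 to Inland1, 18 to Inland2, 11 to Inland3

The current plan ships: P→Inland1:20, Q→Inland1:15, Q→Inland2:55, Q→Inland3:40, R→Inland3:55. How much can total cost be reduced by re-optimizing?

Current plan cost = 20·2 + 15·14 + 55·9 + 40·8 + 55·11 = 1670.
Optimal plan:
  P→Inland1: 20 × 2 = 40
  Q→Inland2: 55 × 9 = 495
  Q→Inland3: 55 × 8 = 440
  R→Inland1: 15 × 14 = 210
  R→Inland3: 40 × 11 = 440
Optimal cost = 1625.
Saving = 1670 − 1625 = 45.

45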